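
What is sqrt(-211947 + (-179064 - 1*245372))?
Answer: I*sqrt(636383) ≈ 797.74*I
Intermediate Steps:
sqrt(-211947 + (-179064 - 1*245372)) = sqrt(-211947 + (-179064 - 245372)) = sqrt(-211947 - 424436) = sqrt(-636383) = I*sqrt(636383)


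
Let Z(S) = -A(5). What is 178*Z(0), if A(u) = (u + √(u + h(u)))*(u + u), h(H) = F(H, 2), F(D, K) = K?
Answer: -8900 - 1780*√7 ≈ -13609.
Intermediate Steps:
h(H) = 2
A(u) = 2*u*(u + √(2 + u)) (A(u) = (u + √(u + 2))*(u + u) = (u + √(2 + u))*(2*u) = 2*u*(u + √(2 + u)))
Z(S) = -50 - 10*√7 (Z(S) = -2*5*(5 + √(2 + 5)) = -2*5*(5 + √7) = -(50 + 10*√7) = -50 - 10*√7)
178*Z(0) = 178*(-50 - 10*√7) = -8900 - 1780*√7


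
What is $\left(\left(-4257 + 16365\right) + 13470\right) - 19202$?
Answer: $6376$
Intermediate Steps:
$\left(\left(-4257 + 16365\right) + 13470\right) - 19202 = \left(12108 + 13470\right) - 19202 = 25578 - 19202 = 6376$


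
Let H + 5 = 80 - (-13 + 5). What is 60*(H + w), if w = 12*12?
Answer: 13620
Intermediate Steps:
w = 144
H = 83 (H = -5 + (80 - (-13 + 5)) = -5 + (80 - 1*(-8)) = -5 + (80 + 8) = -5 + 88 = 83)
60*(H + w) = 60*(83 + 144) = 60*227 = 13620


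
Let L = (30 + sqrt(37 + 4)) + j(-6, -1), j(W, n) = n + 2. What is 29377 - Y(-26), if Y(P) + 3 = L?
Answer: 29349 - sqrt(41) ≈ 29343.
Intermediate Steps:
j(W, n) = 2 + n
L = 31 + sqrt(41) (L = (30 + sqrt(37 + 4)) + (2 - 1) = (30 + sqrt(41)) + 1 = 31 + sqrt(41) ≈ 37.403)
Y(P) = 28 + sqrt(41) (Y(P) = -3 + (31 + sqrt(41)) = 28 + sqrt(41))
29377 - Y(-26) = 29377 - (28 + sqrt(41)) = 29377 + (-28 - sqrt(41)) = 29349 - sqrt(41)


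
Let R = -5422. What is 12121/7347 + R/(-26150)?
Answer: 5754832/3098775 ≈ 1.8571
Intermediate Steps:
12121/7347 + R/(-26150) = 12121/7347 - 5422/(-26150) = 12121*(1/7347) - 5422*(-1/26150) = 391/237 + 2711/13075 = 5754832/3098775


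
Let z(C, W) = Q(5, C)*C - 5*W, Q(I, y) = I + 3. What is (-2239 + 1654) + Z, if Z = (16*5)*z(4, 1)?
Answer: 1575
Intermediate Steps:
Q(I, y) = 3 + I
z(C, W) = -5*W + 8*C (z(C, W) = (3 + 5)*C - 5*W = 8*C - 5*W = -5*W + 8*C)
Z = 2160 (Z = (16*5)*(-5*1 + 8*4) = 80*(-5 + 32) = 80*27 = 2160)
(-2239 + 1654) + Z = (-2239 + 1654) + 2160 = -585 + 2160 = 1575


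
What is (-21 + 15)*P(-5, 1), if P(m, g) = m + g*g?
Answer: 24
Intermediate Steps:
P(m, g) = m + g²
(-21 + 15)*P(-5, 1) = (-21 + 15)*(-5 + 1²) = -6*(-5 + 1) = -6*(-4) = 24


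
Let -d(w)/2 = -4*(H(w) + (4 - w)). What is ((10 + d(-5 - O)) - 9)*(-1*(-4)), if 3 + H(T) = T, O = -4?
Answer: 36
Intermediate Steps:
H(T) = -3 + T
d(w) = 8 (d(w) = -(-8)*((-3 + w) + (4 - w)) = -(-8) = -2*(-4) = 8)
((10 + d(-5 - O)) - 9)*(-1*(-4)) = ((10 + 8) - 9)*(-1*(-4)) = (18 - 9)*4 = 9*4 = 36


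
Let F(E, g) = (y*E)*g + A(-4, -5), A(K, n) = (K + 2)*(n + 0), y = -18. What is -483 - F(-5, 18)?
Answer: -2113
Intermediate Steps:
A(K, n) = n*(2 + K) (A(K, n) = (2 + K)*n = n*(2 + K))
F(E, g) = 10 - 18*E*g (F(E, g) = (-18*E)*g - 5*(2 - 4) = -18*E*g - 5*(-2) = -18*E*g + 10 = 10 - 18*E*g)
-483 - F(-5, 18) = -483 - (10 - 18*(-5)*18) = -483 - (10 + 1620) = -483 - 1*1630 = -483 - 1630 = -2113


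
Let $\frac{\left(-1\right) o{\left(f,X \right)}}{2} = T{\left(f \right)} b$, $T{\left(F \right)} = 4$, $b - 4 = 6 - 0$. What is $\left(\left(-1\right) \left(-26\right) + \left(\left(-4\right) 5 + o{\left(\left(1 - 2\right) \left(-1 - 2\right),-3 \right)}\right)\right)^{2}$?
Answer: $5476$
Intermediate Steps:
$b = 10$ ($b = 4 + \left(6 - 0\right) = 4 + \left(6 + 0\right) = 4 + 6 = 10$)
$o{\left(f,X \right)} = -80$ ($o{\left(f,X \right)} = - 2 \cdot 4 \cdot 10 = \left(-2\right) 40 = -80$)
$\left(\left(-1\right) \left(-26\right) + \left(\left(-4\right) 5 + o{\left(\left(1 - 2\right) \left(-1 - 2\right),-3 \right)}\right)\right)^{2} = \left(\left(-1\right) \left(-26\right) - 100\right)^{2} = \left(26 - 100\right)^{2} = \left(-74\right)^{2} = 5476$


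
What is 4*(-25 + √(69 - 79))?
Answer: -100 + 4*I*√10 ≈ -100.0 + 12.649*I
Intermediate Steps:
4*(-25 + √(69 - 79)) = 4*(-25 + √(-10)) = 4*(-25 + I*√10) = -100 + 4*I*√10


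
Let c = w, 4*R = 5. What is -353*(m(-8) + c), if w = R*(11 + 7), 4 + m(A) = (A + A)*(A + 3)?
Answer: -69541/2 ≈ -34771.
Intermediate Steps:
R = 5/4 (R = (¼)*5 = 5/4 ≈ 1.2500)
m(A) = -4 + 2*A*(3 + A) (m(A) = -4 + (A + A)*(A + 3) = -4 + (2*A)*(3 + A) = -4 + 2*A*(3 + A))
w = 45/2 (w = 5*(11 + 7)/4 = (5/4)*18 = 45/2 ≈ 22.500)
c = 45/2 ≈ 22.500
-353*(m(-8) + c) = -353*((-4 + 2*(-8)² + 6*(-8)) + 45/2) = -353*((-4 + 2*64 - 48) + 45/2) = -353*((-4 + 128 - 48) + 45/2) = -353*(76 + 45/2) = -353*197/2 = -69541/2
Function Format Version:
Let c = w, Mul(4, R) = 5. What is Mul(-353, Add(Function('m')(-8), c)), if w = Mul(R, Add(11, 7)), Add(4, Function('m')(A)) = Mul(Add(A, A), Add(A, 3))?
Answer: Rational(-69541, 2) ≈ -34771.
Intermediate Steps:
R = Rational(5, 4) (R = Mul(Rational(1, 4), 5) = Rational(5, 4) ≈ 1.2500)
Function('m')(A) = Add(-4, Mul(2, A, Add(3, A))) (Function('m')(A) = Add(-4, Mul(Add(A, A), Add(A, 3))) = Add(-4, Mul(Mul(2, A), Add(3, A))) = Add(-4, Mul(2, A, Add(3, A))))
w = Rational(45, 2) (w = Mul(Rational(5, 4), Add(11, 7)) = Mul(Rational(5, 4), 18) = Rational(45, 2) ≈ 22.500)
c = Rational(45, 2) ≈ 22.500
Mul(-353, Add(Function('m')(-8), c)) = Mul(-353, Add(Add(-4, Mul(2, Pow(-8, 2)), Mul(6, -8)), Rational(45, 2))) = Mul(-353, Add(Add(-4, Mul(2, 64), -48), Rational(45, 2))) = Mul(-353, Add(Add(-4, 128, -48), Rational(45, 2))) = Mul(-353, Add(76, Rational(45, 2))) = Mul(-353, Rational(197, 2)) = Rational(-69541, 2)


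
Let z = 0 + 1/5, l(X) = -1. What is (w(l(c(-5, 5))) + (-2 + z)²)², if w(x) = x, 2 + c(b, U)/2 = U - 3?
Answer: 3136/625 ≈ 5.0176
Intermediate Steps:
c(b, U) = -10 + 2*U (c(b, U) = -4 + 2*(U - 3) = -4 + 2*(-3 + U) = -4 + (-6 + 2*U) = -10 + 2*U)
z = ⅕ (z = 0 + ⅕ = ⅕ ≈ 0.20000)
(w(l(c(-5, 5))) + (-2 + z)²)² = (-1 + (-2 + ⅕)²)² = (-1 + (-9/5)²)² = (-1 + 81/25)² = (56/25)² = 3136/625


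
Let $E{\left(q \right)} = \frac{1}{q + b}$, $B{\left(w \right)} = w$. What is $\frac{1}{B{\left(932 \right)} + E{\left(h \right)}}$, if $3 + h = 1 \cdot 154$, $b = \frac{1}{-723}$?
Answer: $\frac{109172}{101749027} \approx 0.001073$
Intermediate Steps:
$b = - \frac{1}{723} \approx -0.0013831$
$h = 151$ ($h = -3 + 1 \cdot 154 = -3 + 154 = 151$)
$E{\left(q \right)} = \frac{1}{- \frac{1}{723} + q}$ ($E{\left(q \right)} = \frac{1}{q - \frac{1}{723}} = \frac{1}{- \frac{1}{723} + q}$)
$\frac{1}{B{\left(932 \right)} + E{\left(h \right)}} = \frac{1}{932 + \frac{723}{-1 + 723 \cdot 151}} = \frac{1}{932 + \frac{723}{-1 + 109173}} = \frac{1}{932 + \frac{723}{109172}} = \frac{1}{\frac{101749027}{109172}} = \frac{109172}{101749027}$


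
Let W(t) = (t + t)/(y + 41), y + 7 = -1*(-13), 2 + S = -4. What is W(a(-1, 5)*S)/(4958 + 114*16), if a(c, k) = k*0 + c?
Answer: 6/159377 ≈ 3.7647e-5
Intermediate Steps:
S = -6 (S = -2 - 4 = -6)
y = 6 (y = -7 - 1*(-13) = -7 + 13 = 6)
a(c, k) = c (a(c, k) = 0 + c = c)
W(t) = 2*t/47 (W(t) = (t + t)/(6 + 41) = (2*t)/47 = (2*t)*(1/47) = 2*t/47)
W(a(-1, 5)*S)/(4958 + 114*16) = (2*(-1*(-6))/47)/(4958 + 114*16) = ((2/47)*6)/(4958 + 1824) = (12/47)/6782 = (12/47)*(1/6782) = 6/159377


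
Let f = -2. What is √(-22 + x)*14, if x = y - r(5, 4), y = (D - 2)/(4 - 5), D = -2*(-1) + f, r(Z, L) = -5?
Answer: 14*I*√15 ≈ 54.222*I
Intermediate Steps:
D = 0 (D = -2*(-1) - 2 = 2 - 2 = 0)
y = 2 (y = (0 - 2)/(4 - 5) = -2/(-1) = -2*(-1) = 2)
x = 7 (x = 2 - 1*(-5) = 2 + 5 = 7)
√(-22 + x)*14 = √(-22 + 7)*14 = √(-15)*14 = (I*√15)*14 = 14*I*√15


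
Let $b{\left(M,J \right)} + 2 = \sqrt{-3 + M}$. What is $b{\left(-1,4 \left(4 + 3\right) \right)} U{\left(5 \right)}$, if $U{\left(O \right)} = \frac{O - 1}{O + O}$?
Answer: $- \frac{4}{5} + \frac{4 i}{5} \approx -0.8 + 0.8 i$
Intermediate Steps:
$U{\left(O \right)} = \frac{-1 + O}{2 O}$
$b{\left(M,J \right)} = -2 + \sqrt{-3 + M}$
$b{\left(-1,4 \left(4 + 3\right) \right)} U{\left(5 \right)} = \left(-2 + \sqrt{-3 - 1}\right) \frac{-1 + 5}{2 \cdot 5} = \left(-2 + \sqrt{-4}\right) \frac{1}{2} \cdot \frac{1}{5} \cdot 4 = \left(-2 + 2 i\right) \frac{2}{5} = - \frac{4}{5} + \frac{4 i}{5}$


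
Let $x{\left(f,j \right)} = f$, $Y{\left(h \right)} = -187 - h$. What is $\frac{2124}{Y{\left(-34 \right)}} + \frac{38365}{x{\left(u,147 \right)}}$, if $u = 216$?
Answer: $\frac{601229}{3672} \approx 163.73$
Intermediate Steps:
$\frac{2124}{Y{\left(-34 \right)}} + \frac{38365}{x{\left(u,147 \right)}} = \frac{2124}{-187 - -34} + \frac{38365}{216} = \frac{2124}{-187 + 34} + 38365 \cdot \frac{1}{216} = \frac{2124}{-153} + \frac{38365}{216} = 2124 \left(- \frac{1}{153}\right) + \frac{38365}{216} = - \frac{236}{17} + \frac{38365}{216} = \frac{601229}{3672}$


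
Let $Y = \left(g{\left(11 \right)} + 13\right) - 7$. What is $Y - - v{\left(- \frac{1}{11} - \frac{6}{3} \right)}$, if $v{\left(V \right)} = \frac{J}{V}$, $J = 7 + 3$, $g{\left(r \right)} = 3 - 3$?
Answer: $\frac{28}{23} \approx 1.2174$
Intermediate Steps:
$g{\left(r \right)} = 0$
$J = 10$
$v{\left(V \right)} = \frac{10}{V}$
$Y = 6$ ($Y = \left(0 + 13\right) - 7 = 13 - 7 = 6$)
$Y - - v{\left(- \frac{1}{11} - \frac{6}{3} \right)} = 6 - - \frac{10}{- \frac{1}{11} - \frac{6}{3}} = 6 - - \frac{10}{\left(-1\right) \frac{1}{11} - 2} = 6 - - \frac{10}{- \frac{1}{11} - 2} = 6 - - \frac{10}{- \frac{23}{11}} = 6 - - \frac{10 \left(-11\right)}{23} = 6 - \left(-1\right) \left(- \frac{110}{23}\right) = 6 - \frac{110}{23} = \frac{28}{23}$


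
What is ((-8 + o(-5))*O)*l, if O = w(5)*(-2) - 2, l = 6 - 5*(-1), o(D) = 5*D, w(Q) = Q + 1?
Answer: 5082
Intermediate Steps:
w(Q) = 1 + Q
l = 11 (l = 6 + 5 = 11)
O = -14 (O = (1 + 5)*(-2) - 2 = 6*(-2) - 2 = -12 - 2 = -14)
((-8 + o(-5))*O)*l = ((-8 + 5*(-5))*(-14))*11 = ((-8 - 25)*(-14))*11 = -33*(-14)*11 = 462*11 = 5082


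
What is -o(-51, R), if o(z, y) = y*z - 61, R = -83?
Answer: -4172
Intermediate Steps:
o(z, y) = -61 + y*z
-o(-51, R) = -(-61 - 83*(-51)) = -(-61 + 4233) = -1*4172 = -4172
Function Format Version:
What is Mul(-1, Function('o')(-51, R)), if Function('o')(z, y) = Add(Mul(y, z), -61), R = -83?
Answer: -4172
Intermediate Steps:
Function('o')(z, y) = Add(-61, Mul(y, z))
Mul(-1, Function('o')(-51, R)) = Mul(-1, Add(-61, Mul(-83, -51))) = Mul(-1, Add(-61, 4233)) = Mul(-1, 4172) = -4172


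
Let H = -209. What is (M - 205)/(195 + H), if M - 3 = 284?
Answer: -41/7 ≈ -5.8571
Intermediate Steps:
M = 287 (M = 3 + 284 = 287)
(M - 205)/(195 + H) = (287 - 205)/(195 - 209) = 82/(-14) = 82*(-1/14) = -41/7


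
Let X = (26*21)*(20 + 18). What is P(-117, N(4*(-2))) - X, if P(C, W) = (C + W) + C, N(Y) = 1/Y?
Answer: -167857/8 ≈ -20982.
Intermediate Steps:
X = 20748 (X = 546*38 = 20748)
N(Y) = 1/Y
P(C, W) = W + 2*C
P(-117, N(4*(-2))) - X = (1/(4*(-2)) + 2*(-117)) - 1*20748 = (1/(-8) - 234) - 20748 = (-1/8 - 234) - 20748 = -1873/8 - 20748 = -167857/8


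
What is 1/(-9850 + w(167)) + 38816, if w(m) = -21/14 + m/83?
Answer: 63464742074/1635015 ≈ 38816.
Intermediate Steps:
w(m) = -3/2 + m/83 (w(m) = -21*1/14 + m*(1/83) = -3/2 + m/83)
1/(-9850 + w(167)) + 38816 = 1/(-9850 + (-3/2 + (1/83)*167)) + 38816 = 1/(-9850 + (-3/2 + 167/83)) + 38816 = 1/(-9850 + 85/166) + 38816 = 1/(-1635015/166) + 38816 = -166/1635015 + 38816 = 63464742074/1635015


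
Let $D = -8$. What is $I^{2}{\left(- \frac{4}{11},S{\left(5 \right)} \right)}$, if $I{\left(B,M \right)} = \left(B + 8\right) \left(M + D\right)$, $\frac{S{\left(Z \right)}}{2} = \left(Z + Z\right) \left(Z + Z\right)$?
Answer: $\frac{260112384}{121} \approx 2.1497 \cdot 10^{6}$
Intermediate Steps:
$S{\left(Z \right)} = 8 Z^{2}$ ($S{\left(Z \right)} = 2 \left(Z + Z\right) \left(Z + Z\right) = 2 \cdot 2 Z 2 Z = 2 \cdot 4 Z^{2} = 8 Z^{2}$)
$I{\left(B,M \right)} = \left(-8 + M\right) \left(8 + B\right)$ ($I{\left(B,M \right)} = \left(B + 8\right) \left(M - 8\right) = \left(8 + B\right) \left(-8 + M\right) = \left(-8 + M\right) \left(8 + B\right)$)
$I^{2}{\left(- \frac{4}{11},S{\left(5 \right)} \right)} = \left(-64 - 8 \left(- \frac{4}{11}\right) + 8 \cdot 8 \cdot 5^{2} + - \frac{4}{11} \cdot 8 \cdot 5^{2}\right)^{2} = \left(-64 - 8 \left(\left(-4\right) \frac{1}{11}\right) + 8 \cdot 8 \cdot 25 + \left(-4\right) \frac{1}{11} \cdot 8 \cdot 25\right)^{2} = \left(-64 - - \frac{32}{11} + 8 \cdot 200 - \frac{800}{11}\right)^{2} = \left(-64 + \frac{32}{11} + 1600 - \frac{800}{11}\right)^{2} = \left(\frac{16128}{11}\right)^{2} = \frac{260112384}{121}$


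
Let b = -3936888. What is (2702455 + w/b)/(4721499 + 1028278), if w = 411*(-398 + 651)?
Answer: 3546420852019/7545409357992 ≈ 0.47001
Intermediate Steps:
w = 103983 (w = 411*253 = 103983)
(2702455 + w/b)/(4721499 + 1028278) = (2702455 + 103983/(-3936888))/(4721499 + 1028278) = (2702455 + 103983*(-1/3936888))/5749777 = (2702455 - 34661/1312296)*(1/5749777) = (3546420852019/1312296)*(1/5749777) = 3546420852019/7545409357992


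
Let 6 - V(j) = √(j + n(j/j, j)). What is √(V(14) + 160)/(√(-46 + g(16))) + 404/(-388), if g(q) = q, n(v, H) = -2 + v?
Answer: -101/97 - I*√(4980 - 30*√13)/30 ≈ -1.0412 - 2.3266*I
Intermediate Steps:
V(j) = 6 - √(-1 + j) (V(j) = 6 - √(j + (-2 + j/j)) = 6 - √(j + (-2 + 1)) = 6 - √(j - 1) = 6 - √(-1 + j))
√(V(14) + 160)/(√(-46 + g(16))) + 404/(-388) = √((6 - √(-1 + 14)) + 160)/(√(-46 + 16)) + 404/(-388) = √((6 - √13) + 160)/(√(-30)) + 404*(-1/388) = √(166 - √13)/((I*√30)) - 101/97 = √(166 - √13)*(-I*√30/30) - 101/97 = -I*√30*√(166 - √13)/30 - 101/97 = -101/97 - I*√30*√(166 - √13)/30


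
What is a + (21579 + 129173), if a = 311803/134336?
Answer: 20251732475/134336 ≈ 1.5075e+5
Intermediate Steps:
a = 311803/134336 (a = 311803*(1/134336) = 311803/134336 ≈ 2.3211)
a + (21579 + 129173) = 311803/134336 + (21579 + 129173) = 311803/134336 + 150752 = 20251732475/134336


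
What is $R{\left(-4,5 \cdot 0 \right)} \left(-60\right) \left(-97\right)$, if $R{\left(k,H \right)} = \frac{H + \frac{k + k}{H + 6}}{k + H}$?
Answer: $1940$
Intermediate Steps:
$R{\left(k,H \right)} = \frac{H + \frac{2 k}{6 + H}}{H + k}$
$R{\left(-4,5 \cdot 0 \right)} \left(-60\right) \left(-97\right) = \frac{\left(5 \cdot 0\right)^{2} + 2 \left(-4\right) + 6 \cdot 5 \cdot 0}{\left(5 \cdot 0\right)^{2} + 6 \cdot 5 \cdot 0 + 6 \left(-4\right) + 5 \cdot 0 \left(-4\right)} \left(-60\right) \left(-97\right) = \frac{0^{2} - 8 + 6 \cdot 0}{0^{2} + 6 \cdot 0 - 24 + 0 \left(-4\right)} \left(-60\right) \left(-97\right) = \frac{0 - 8 + 0}{0 + 0 - 24 + 0} \left(-60\right) \left(-97\right) = \frac{1}{-24} \left(-8\right) \left(-60\right) \left(-97\right) = \left(- \frac{1}{24}\right) \left(-8\right) \left(-60\right) \left(-97\right) = \frac{1}{3} \left(-60\right) \left(-97\right) = \left(-20\right) \left(-97\right) = 1940$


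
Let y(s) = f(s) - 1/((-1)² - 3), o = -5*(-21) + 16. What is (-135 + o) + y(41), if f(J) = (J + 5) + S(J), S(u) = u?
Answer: 147/2 ≈ 73.500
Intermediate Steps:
o = 121 (o = 105 + 16 = 121)
f(J) = 5 + 2*J (f(J) = (J + 5) + J = (5 + J) + J = 5 + 2*J)
y(s) = 11/2 + 2*s (y(s) = (5 + 2*s) - 1/((-1)² - 3) = (5 + 2*s) - 1/(1 - 3) = (5 + 2*s) - 1/(-2) = (5 + 2*s) - 1*(-½) = (5 + 2*s) + ½ = 11/2 + 2*s)
(-135 + o) + y(41) = (-135 + 121) + (11/2 + 2*41) = -14 + (11/2 + 82) = -14 + 175/2 = 147/2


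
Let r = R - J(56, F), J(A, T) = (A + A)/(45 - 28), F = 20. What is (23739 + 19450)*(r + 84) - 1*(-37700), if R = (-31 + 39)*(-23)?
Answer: -77617568/17 ≈ -4.5657e+6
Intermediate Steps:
R = -184 (R = 8*(-23) = -184)
J(A, T) = 2*A/17 (J(A, T) = (2*A)/17 = (2*A)*(1/17) = 2*A/17)
r = -3240/17 (r = -184 - 2*56/17 = -184 - 1*112/17 = -184 - 112/17 = -3240/17 ≈ -190.59)
(23739 + 19450)*(r + 84) - 1*(-37700) = (23739 + 19450)*(-3240/17 + 84) - 1*(-37700) = 43189*(-1812/17) + 37700 = -78258468/17 + 37700 = -77617568/17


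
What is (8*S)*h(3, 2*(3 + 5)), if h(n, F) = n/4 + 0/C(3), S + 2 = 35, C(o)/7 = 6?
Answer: 198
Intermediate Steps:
C(o) = 42 (C(o) = 7*6 = 42)
S = 33 (S = -2 + 35 = 33)
h(n, F) = n/4 (h(n, F) = n/4 + 0/42 = n*(1/4) + 0*(1/42) = n/4 + 0 = n/4)
(8*S)*h(3, 2*(3 + 5)) = (8*33)*((1/4)*3) = 264*(3/4) = 198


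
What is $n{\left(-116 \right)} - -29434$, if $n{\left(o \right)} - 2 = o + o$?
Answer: $29204$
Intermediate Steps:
$n{\left(o \right)} = 2 + 2 o$ ($n{\left(o \right)} = 2 + \left(o + o\right) = 2 + 2 o$)
$n{\left(-116 \right)} - -29434 = \left(2 + 2 \left(-116\right)\right) - -29434 = \left(2 - 232\right) + 29434 = -230 + 29434 = 29204$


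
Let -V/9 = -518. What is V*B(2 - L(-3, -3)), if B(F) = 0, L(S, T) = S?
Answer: 0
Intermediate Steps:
V = 4662 (V = -9*(-518) = 4662)
V*B(2 - L(-3, -3)) = 4662*0 = 0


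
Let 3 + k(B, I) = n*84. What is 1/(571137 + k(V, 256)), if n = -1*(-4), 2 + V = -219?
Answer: 1/571470 ≈ 1.7499e-6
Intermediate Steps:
V = -221 (V = -2 - 219 = -221)
n = 4
k(B, I) = 333 (k(B, I) = -3 + 4*84 = -3 + 336 = 333)
1/(571137 + k(V, 256)) = 1/(571137 + 333) = 1/571470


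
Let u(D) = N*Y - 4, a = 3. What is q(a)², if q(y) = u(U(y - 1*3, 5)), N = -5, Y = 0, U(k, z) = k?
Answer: 16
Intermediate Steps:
u(D) = -4 (u(D) = -5*0 - 4 = 0 - 4 = -4)
q(y) = -4
q(a)² = (-4)² = 16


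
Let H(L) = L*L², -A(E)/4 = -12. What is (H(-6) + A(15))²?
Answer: 28224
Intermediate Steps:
A(E) = 48 (A(E) = -4*(-12) = 48)
H(L) = L³
(H(-6) + A(15))² = ((-6)³ + 48)² = (-216 + 48)² = (-168)² = 28224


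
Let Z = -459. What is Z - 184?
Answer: -643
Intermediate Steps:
Z - 184 = -459 - 184 = -643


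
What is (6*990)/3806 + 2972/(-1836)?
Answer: -4609/79407 ≈ -0.058043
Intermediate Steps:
(6*990)/3806 + 2972/(-1836) = 5940*(1/3806) + 2972*(-1/1836) = 270/173 - 743/459 = -4609/79407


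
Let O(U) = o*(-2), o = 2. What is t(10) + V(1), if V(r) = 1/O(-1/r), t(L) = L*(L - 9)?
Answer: 39/4 ≈ 9.7500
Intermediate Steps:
t(L) = L*(-9 + L)
O(U) = -4 (O(U) = 2*(-2) = -4)
V(r) = -¼ (V(r) = 1/(-4) = -¼)
t(10) + V(1) = 10*(-9 + 10) - ¼ = 10*1 - ¼ = 10 - ¼ = 39/4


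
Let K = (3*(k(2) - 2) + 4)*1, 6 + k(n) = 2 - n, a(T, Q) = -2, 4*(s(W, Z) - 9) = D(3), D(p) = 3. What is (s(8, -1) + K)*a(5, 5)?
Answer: 41/2 ≈ 20.500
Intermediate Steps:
s(W, Z) = 39/4 (s(W, Z) = 9 + (1/4)*3 = 9 + 3/4 = 39/4)
k(n) = -4 - n (k(n) = -6 + (2 - n) = -4 - n)
K = -20 (K = (3*((-4 - 1*2) - 2) + 4)*1 = (3*((-4 - 2) - 2) + 4)*1 = (3*(-6 - 2) + 4)*1 = (3*(-8) + 4)*1 = (-24 + 4)*1 = -20*1 = -20)
(s(8, -1) + K)*a(5, 5) = (39/4 - 20)*(-2) = -41/4*(-2) = 41/2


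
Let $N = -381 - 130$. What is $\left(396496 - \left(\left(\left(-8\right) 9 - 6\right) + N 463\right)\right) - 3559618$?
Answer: $-2926451$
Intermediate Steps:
$N = -511$ ($N = -381 - 130 = -511$)
$\left(396496 - \left(\left(\left(-8\right) 9 - 6\right) + N 463\right)\right) - 3559618 = \left(396496 - \left(\left(\left(-8\right) 9 - 6\right) - 236593\right)\right) - 3559618 = \left(396496 - \left(\left(-72 - 6\right) - 236593\right)\right) - 3559618 = \left(396496 - \left(-78 - 236593\right)\right) - 3559618 = \left(396496 - -236671\right) - 3559618 = \left(396496 + 236671\right) - 3559618 = 633167 - 3559618 = -2926451$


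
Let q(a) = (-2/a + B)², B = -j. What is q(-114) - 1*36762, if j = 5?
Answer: -119359082/3249 ≈ -36737.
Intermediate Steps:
B = -5 (B = -1*5 = -5)
q(a) = (-5 - 2/a)² (q(a) = (-2/a - 5)² = (-5 - 2/a)²)
q(-114) - 1*36762 = (2 + 5*(-114))²/(-114)² - 1*36762 = (2 - 570)²/12996 - 36762 = (1/12996)*(-568)² - 36762 = (1/12996)*322624 - 36762 = 80656/3249 - 36762 = -119359082/3249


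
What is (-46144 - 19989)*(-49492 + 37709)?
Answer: 779245139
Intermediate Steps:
(-46144 - 19989)*(-49492 + 37709) = -66133*(-11783) = 779245139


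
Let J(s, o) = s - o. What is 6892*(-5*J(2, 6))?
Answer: 137840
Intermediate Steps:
6892*(-5*J(2, 6)) = 6892*(-5*(2 - 1*6)) = 6892*(-5*(2 - 6)) = 6892*(-5*(-4)) = 6892*20 = 137840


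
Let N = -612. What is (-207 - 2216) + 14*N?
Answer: -10991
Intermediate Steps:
(-207 - 2216) + 14*N = (-207 - 2216) + 14*(-612) = -2423 - 8568 = -10991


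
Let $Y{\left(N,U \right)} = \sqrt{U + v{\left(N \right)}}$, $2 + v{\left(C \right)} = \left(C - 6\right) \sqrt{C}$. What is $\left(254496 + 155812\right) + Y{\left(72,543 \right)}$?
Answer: $410308 + \sqrt{541 + 396 \sqrt{2}} \approx 4.1034 \cdot 10^{5}$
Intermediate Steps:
$v{\left(C \right)} = -2 + \sqrt{C} \left(-6 + C\right)$ ($v{\left(C \right)} = -2 + \left(C - 6\right) \sqrt{C} = -2 + \left(-6 + C\right) \sqrt{C} = -2 + \sqrt{C} \left(-6 + C\right)$)
$Y{\left(N,U \right)} = \sqrt{-2 + U + N^{\frac{3}{2}} - 6 \sqrt{N}}$ ($Y{\left(N,U \right)} = \sqrt{U - \left(2 - N^{\frac{3}{2}} + 6 \sqrt{N}\right)} = \sqrt{-2 + U + N^{\frac{3}{2}} - 6 \sqrt{N}}$)
$\left(254496 + 155812\right) + Y{\left(72,543 \right)} = \left(254496 + 155812\right) + \sqrt{-2 + 543 + 72^{\frac{3}{2}} - 6 \sqrt{72}} = 410308 + \sqrt{-2 + 543 + 432 \sqrt{2} - 6 \cdot 6 \sqrt{2}} = 410308 + \sqrt{-2 + 543 + 432 \sqrt{2} - 36 \sqrt{2}} = 410308 + \sqrt{541 + 396 \sqrt{2}}$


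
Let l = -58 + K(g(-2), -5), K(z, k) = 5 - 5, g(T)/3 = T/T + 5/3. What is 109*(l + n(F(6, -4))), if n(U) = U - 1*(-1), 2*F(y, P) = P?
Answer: -6431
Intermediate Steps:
F(y, P) = P/2
g(T) = 8 (g(T) = 3*(T/T + 5/3) = 3*(1 + 5*(⅓)) = 3*(1 + 5/3) = 3*(8/3) = 8)
n(U) = 1 + U (n(U) = U + 1 = 1 + U)
K(z, k) = 0
l = -58 (l = -58 + 0 = -58)
109*(l + n(F(6, -4))) = 109*(-58 + (1 + (½)*(-4))) = 109*(-58 + (1 - 2)) = 109*(-58 - 1) = 109*(-59) = -6431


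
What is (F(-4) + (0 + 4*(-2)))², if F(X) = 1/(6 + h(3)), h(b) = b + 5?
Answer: 12321/196 ≈ 62.862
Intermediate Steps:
h(b) = 5 + b
F(X) = 1/14 (F(X) = 1/(6 + (5 + 3)) = 1/(6 + 8) = 1/14)
(F(-4) + (0 + 4*(-2)))² = (1/14 + (0 + 4*(-2)))² = (1/14 + (0 - 8))² = (1/14 - 8)² = (-111/14)² = 12321/196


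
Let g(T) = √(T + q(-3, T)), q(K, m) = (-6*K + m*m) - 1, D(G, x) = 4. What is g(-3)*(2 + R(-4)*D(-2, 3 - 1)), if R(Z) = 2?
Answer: 10*√23 ≈ 47.958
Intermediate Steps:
q(K, m) = -1 + m² - 6*K (q(K, m) = (-6*K + m²) - 1 = (m² - 6*K) - 1 = -1 + m² - 6*K)
g(T) = √(17 + T + T²) (g(T) = √(T + (-1 + T² - 6*(-3))) = √(T + (-1 + T² + 18)) = √(T + (17 + T²)) = √(17 + T + T²))
g(-3)*(2 + R(-4)*D(-2, 3 - 1)) = √(17 - 3 + (-3)²)*(2 + 2*4) = √(17 - 3 + 9)*(2 + 8) = √23*10 = 10*√23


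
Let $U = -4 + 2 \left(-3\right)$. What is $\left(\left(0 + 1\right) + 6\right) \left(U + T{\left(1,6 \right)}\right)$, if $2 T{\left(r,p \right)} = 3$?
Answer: $- \frac{119}{2} \approx -59.5$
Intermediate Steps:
$T{\left(r,p \right)} = \frac{3}{2}$ ($T{\left(r,p \right)} = \frac{1}{2} \cdot 3 = \frac{3}{2}$)
$U = -10$ ($U = -4 - 6 = -10$)
$\left(\left(0 + 1\right) + 6\right) \left(U + T{\left(1,6 \right)}\right) = \left(\left(0 + 1\right) + 6\right) \left(-10 + \frac{3}{2}\right) = \left(1 + 6\right) \left(- \frac{17}{2}\right) = 7 \left(- \frac{17}{2}\right) = - \frac{119}{2}$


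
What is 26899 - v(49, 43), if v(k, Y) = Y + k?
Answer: 26807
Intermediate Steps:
26899 - v(49, 43) = 26899 - (43 + 49) = 26899 - 1*92 = 26899 - 92 = 26807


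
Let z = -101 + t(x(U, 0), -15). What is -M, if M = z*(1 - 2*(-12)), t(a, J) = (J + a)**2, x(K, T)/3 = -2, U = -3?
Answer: -8500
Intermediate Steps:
x(K, T) = -6 (x(K, T) = 3*(-2) = -6)
z = 340 (z = -101 + (-15 - 6)**2 = -101 + (-21)**2 = -101 + 441 = 340)
M = 8500 (M = 340*(1 - 2*(-12)) = 340*(1 + 24) = 340*25 = 8500)
-M = -1*8500 = -8500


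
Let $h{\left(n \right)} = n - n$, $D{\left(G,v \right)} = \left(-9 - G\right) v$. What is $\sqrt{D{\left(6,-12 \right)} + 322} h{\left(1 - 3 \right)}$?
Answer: $0$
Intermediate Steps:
$D{\left(G,v \right)} = v \left(-9 - G\right)$
$h{\left(n \right)} = 0$
$\sqrt{D{\left(6,-12 \right)} + 322} h{\left(1 - 3 \right)} = \sqrt{\left(-1\right) \left(-12\right) \left(9 + 6\right) + 322} \cdot 0 = \sqrt{\left(-1\right) \left(-12\right) 15 + 322} \cdot 0 = \sqrt{180 + 322} \cdot 0 = \sqrt{502} \cdot 0 = 0$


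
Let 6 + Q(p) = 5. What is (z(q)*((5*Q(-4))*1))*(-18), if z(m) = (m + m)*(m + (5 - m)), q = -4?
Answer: -3600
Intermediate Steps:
Q(p) = -1 (Q(p) = -6 + 5 = -1)
z(m) = 10*m (z(m) = (2*m)*5 = 10*m)
(z(q)*((5*Q(-4))*1))*(-18) = ((10*(-4))*((5*(-1))*1))*(-18) = -(-200)*(-18) = -40*(-5)*(-18) = 200*(-18) = -3600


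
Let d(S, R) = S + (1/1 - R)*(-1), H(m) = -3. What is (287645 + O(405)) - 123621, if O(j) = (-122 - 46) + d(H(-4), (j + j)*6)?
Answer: 168712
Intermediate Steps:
d(S, R) = -1 + R + S (d(S, R) = S + (1 - R)*(-1) = S + (-1 + R) = -1 + R + S)
O(j) = -172 + 12*j (O(j) = (-122 - 46) + (-1 + (j + j)*6 - 3) = -168 + (-1 + (2*j)*6 - 3) = -168 + (-1 + 12*j - 3) = -168 + (-4 + 12*j) = -172 + 12*j)
(287645 + O(405)) - 123621 = (287645 + (-172 + 12*405)) - 123621 = (287645 + (-172 + 4860)) - 123621 = (287645 + 4688) - 123621 = 292333 - 123621 = 168712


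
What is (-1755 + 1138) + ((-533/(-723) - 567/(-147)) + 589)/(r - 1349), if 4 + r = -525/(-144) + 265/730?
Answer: -4923603397743/7974221255 ≈ -617.44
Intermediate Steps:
r = 31/3504 (r = -4 + (-525/(-144) + 265/730) = -4 + (-525*(-1/144) + 265*(1/730)) = -4 + (175/48 + 53/146) = -4 + 14047/3504 = 31/3504 ≈ 0.0088470)
(-1755 + 1138) + ((-533/(-723) - 567/(-147)) + 589)/(r - 1349) = (-1755 + 1138) + ((-533/(-723) - 567/(-147)) + 589)/(31/3504 - 1349) = -617 + ((-533*(-1/723) - 567*(-1/147)) + 589)/(-4726865/3504) = -617 + ((533/723 + 27/7) + 589)*(-3504/4726865) = -617 + (23252/5061 + 589)*(-3504/4726865) = -617 + (3004181/5061)*(-3504/4726865) = -617 - 3508883408/7974221255 = -4923603397743/7974221255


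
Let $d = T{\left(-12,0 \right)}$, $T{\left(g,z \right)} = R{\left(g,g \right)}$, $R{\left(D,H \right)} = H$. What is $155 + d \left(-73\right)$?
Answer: $1031$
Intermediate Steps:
$T{\left(g,z \right)} = g$
$d = -12$
$155 + d \left(-73\right) = 155 - -876 = 155 + 876 = 1031$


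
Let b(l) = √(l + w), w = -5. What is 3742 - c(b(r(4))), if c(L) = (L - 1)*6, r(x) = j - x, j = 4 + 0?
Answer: 3748 - 6*I*√5 ≈ 3748.0 - 13.416*I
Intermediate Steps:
j = 4
r(x) = 4 - x
b(l) = √(-5 + l) (b(l) = √(l - 5) = √(-5 + l))
c(L) = -6 + 6*L (c(L) = (-1 + L)*6 = -6 + 6*L)
3742 - c(b(r(4))) = 3742 - (-6 + 6*√(-5 + (4 - 1*4))) = 3742 - (-6 + 6*√(-5 + (4 - 4))) = 3742 - (-6 + 6*√(-5 + 0)) = 3742 - (-6 + 6*√(-5)) = 3742 - (-6 + 6*(I*√5)) = 3742 - (-6 + 6*I*√5) = 3742 + (6 - 6*I*√5) = 3748 - 6*I*√5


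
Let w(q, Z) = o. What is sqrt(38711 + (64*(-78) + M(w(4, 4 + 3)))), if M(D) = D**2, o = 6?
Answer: sqrt(33755) ≈ 183.73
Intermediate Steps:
w(q, Z) = 6
sqrt(38711 + (64*(-78) + M(w(4, 4 + 3)))) = sqrt(38711 + (64*(-78) + 6**2)) = sqrt(38711 + (-4992 + 36)) = sqrt(38711 - 4956) = sqrt(33755)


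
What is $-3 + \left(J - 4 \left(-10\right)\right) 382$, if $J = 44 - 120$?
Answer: $-13755$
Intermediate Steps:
$J = -76$ ($J = 44 - 120 = -76$)
$-3 + \left(J - 4 \left(-10\right)\right) 382 = -3 + \left(-76 - 4 \left(-10\right)\right) 382 = -3 + \left(-76 - -40\right) 382 = -3 + \left(-76 + 40\right) 382 = -3 - 13752 = -13755$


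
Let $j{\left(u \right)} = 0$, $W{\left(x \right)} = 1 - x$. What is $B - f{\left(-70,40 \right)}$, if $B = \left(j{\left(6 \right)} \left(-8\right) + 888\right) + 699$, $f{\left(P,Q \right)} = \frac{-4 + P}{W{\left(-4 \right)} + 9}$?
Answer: $\frac{11146}{7} \approx 1592.3$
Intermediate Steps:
$f{\left(P,Q \right)} = - \frac{2}{7} + \frac{P}{14}$ ($f{\left(P,Q \right)} = \frac{-4 + P}{\left(1 - -4\right) + 9} = \frac{-4 + P}{\left(1 + 4\right) + 9} = \frac{-4 + P}{5 + 9} = \frac{-4 + P}{14} = \left(-4 + P\right) \frac{1}{14} = - \frac{2}{7} + \frac{P}{14}$)
$B = 1587$ ($B = \left(0 \left(-8\right) + 888\right) + 699 = \left(0 + 888\right) + 699 = 888 + 699 = 1587$)
$B - f{\left(-70,40 \right)} = 1587 - \left(- \frac{2}{7} + \frac{1}{14} \left(-70\right)\right) = 1587 - \left(- \frac{2}{7} - 5\right) = 1587 - - \frac{37}{7} = 1587 + \frac{37}{7} = \frac{11146}{7}$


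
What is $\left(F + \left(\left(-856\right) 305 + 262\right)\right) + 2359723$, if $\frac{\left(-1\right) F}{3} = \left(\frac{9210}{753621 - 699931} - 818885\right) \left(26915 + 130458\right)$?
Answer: $\frac{2075726191513581}{5369} \approx 3.8661 \cdot 10^{11}$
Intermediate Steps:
$F = \frac{2075714922492636}{5369}$ ($F = - 3 \left(\frac{9210}{753621 - 699931} - 818885\right) \left(26915 + 130458\right) = - 3 \left(\frac{9210}{53690} - 818885\right) 157373 = - 3 \left(9210 \cdot \frac{1}{53690} - 818885\right) 157373 = - 3 \left(\frac{921}{5369} - 818885\right) 157373 = - 3 \left(\left(- \frac{4396592644}{5369}\right) 157373\right) = \left(-3\right) \left(- \frac{691904974164212}{5369}\right) = \frac{2075714922492636}{5369} \approx 3.8661 \cdot 10^{11}$)
$\left(F + \left(\left(-856\right) 305 + 262\right)\right) + 2359723 = \left(\frac{2075714922492636}{5369} + \left(\left(-856\right) 305 + 262\right)\right) + 2359723 = \left(\frac{2075714922492636}{5369} + \left(-261080 + 262\right)\right) + 2359723 = \left(\frac{2075714922492636}{5369} - 260818\right) + 2359723 = \frac{2075713522160794}{5369} + 2359723 = \frac{2075726191513581}{5369}$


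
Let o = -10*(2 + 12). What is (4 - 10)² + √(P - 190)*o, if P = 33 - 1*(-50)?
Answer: 36 - 140*I*√107 ≈ 36.0 - 1448.2*I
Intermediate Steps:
P = 83 (P = 33 + 50 = 83)
o = -140 (o = -10*14 = -140)
(4 - 10)² + √(P - 190)*o = (4 - 10)² + √(83 - 190)*(-140) = (-6)² + √(-107)*(-140) = 36 + (I*√107)*(-140) = 36 - 140*I*√107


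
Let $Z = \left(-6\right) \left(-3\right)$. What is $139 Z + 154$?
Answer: $2656$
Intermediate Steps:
$Z = 18$
$139 Z + 154 = 139 \cdot 18 + 154 = 2502 + 154 = 2656$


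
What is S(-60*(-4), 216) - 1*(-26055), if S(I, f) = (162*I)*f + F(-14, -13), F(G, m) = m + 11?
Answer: 8424133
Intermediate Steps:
F(G, m) = 11 + m
S(I, f) = -2 + 162*I*f (S(I, f) = (162*I)*f + (11 - 13) = 162*I*f - 2 = -2 + 162*I*f)
S(-60*(-4), 216) - 1*(-26055) = (-2 + 162*(-60*(-4))*216) - 1*(-26055) = (-2 + 162*240*216) + 26055 = (-2 + 8398080) + 26055 = 8398078 + 26055 = 8424133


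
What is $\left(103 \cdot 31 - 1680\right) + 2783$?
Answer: $4296$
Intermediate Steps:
$\left(103 \cdot 31 - 1680\right) + 2783 = \left(3193 - 1680\right) + 2783 = 1513 + 2783 = 4296$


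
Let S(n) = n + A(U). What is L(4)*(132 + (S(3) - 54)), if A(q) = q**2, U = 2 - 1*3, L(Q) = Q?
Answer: 328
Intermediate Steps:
U = -1 (U = 2 - 3 = -1)
S(n) = 1 + n (S(n) = n + (-1)**2 = n + 1 = 1 + n)
L(4)*(132 + (S(3) - 54)) = 4*(132 + ((1 + 3) - 54)) = 4*(132 + (4 - 54)) = 4*(132 - 50) = 4*82 = 328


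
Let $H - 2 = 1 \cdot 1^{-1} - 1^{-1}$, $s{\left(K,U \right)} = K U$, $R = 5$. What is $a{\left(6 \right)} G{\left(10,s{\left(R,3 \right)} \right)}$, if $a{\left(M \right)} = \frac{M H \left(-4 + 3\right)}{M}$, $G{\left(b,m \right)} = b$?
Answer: $-20$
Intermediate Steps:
$H = 2$ ($H = 2 + \left(1 \cdot 1^{-1} - 1^{-1}\right) = 2 + \left(1 \cdot 1 - 1\right) = 2 + \left(1 - 1\right) = 2 + 0 = 2$)
$a{\left(M \right)} = -2$ ($a{\left(M \right)} = \frac{M 2 \left(-4 + 3\right)}{M} = \frac{M 2 \left(-1\right)}{M} = \frac{M \left(-2\right)}{M} = \frac{\left(-2\right) M}{M} = -2$)
$a{\left(6 \right)} G{\left(10,s{\left(R,3 \right)} \right)} = \left(-2\right) 10 = -20$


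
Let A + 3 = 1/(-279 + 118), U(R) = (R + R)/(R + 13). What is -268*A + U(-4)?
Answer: 1166120/1449 ≈ 804.78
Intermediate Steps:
U(R) = 2*R/(13 + R) (U(R) = (2*R)/(13 + R) = 2*R/(13 + R))
A = -484/161 (A = -3 + 1/(-279 + 118) = -3 + 1/(-161) = -3 - 1/161 = -484/161 ≈ -3.0062)
-268*A + U(-4) = -268*(-484/161) + 2*(-4)/(13 - 4) = 129712/161 + 2*(-4)/9 = 129712/161 + 2*(-4)*(⅑) = 129712/161 - 8/9 = 1166120/1449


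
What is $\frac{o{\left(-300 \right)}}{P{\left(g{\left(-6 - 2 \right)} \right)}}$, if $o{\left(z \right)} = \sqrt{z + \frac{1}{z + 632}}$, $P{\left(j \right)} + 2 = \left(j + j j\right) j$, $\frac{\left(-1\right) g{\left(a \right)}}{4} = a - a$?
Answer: $- \frac{i \sqrt{8266717}}{332} \approx - 8.6602 i$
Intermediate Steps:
$g{\left(a \right)} = 0$ ($g{\left(a \right)} = - 4 \left(a - a\right) = \left(-4\right) 0 = 0$)
$P{\left(j \right)} = -2 + j \left(j + j^{2}\right)$ ($P{\left(j \right)} = -2 + \left(j + j j\right) j = -2 + \left(j + j^{2}\right) j = -2 + j \left(j + j^{2}\right)$)
$o{\left(z \right)} = \sqrt{z + \frac{1}{632 + z}}$
$\frac{o{\left(-300 \right)}}{P{\left(g{\left(-6 - 2 \right)} \right)}} = \frac{\sqrt{\frac{1 - 300 \left(632 - 300\right)}{632 - 300}}}{-2 + 0^{2} + 0^{3}} = \frac{\sqrt{\frac{1 - 99600}{332}}}{-2 + 0 + 0} = \frac{\sqrt{\frac{1 - 99600}{332}}}{-2} = \sqrt{\frac{1}{332} \left(-99599\right)} \left(- \frac{1}{2}\right) = \sqrt{- \frac{99599}{332}} \left(- \frac{1}{2}\right) = \frac{i \sqrt{8266717}}{166} \left(- \frac{1}{2}\right) = - \frac{i \sqrt{8266717}}{332}$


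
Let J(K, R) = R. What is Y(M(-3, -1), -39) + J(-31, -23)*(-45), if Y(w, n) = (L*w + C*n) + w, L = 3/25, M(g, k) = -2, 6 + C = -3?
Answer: 34594/25 ≈ 1383.8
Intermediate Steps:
C = -9 (C = -6 - 3 = -9)
L = 3/25 (L = 3*(1/25) = 3/25 ≈ 0.12000)
Y(w, n) = -9*n + 28*w/25 (Y(w, n) = (3*w/25 - 9*n) + w = (-9*n + 3*w/25) + w = -9*n + 28*w/25)
Y(M(-3, -1), -39) + J(-31, -23)*(-45) = (-9*(-39) + (28/25)*(-2)) - 23*(-45) = (351 - 56/25) + 1035 = 8719/25 + 1035 = 34594/25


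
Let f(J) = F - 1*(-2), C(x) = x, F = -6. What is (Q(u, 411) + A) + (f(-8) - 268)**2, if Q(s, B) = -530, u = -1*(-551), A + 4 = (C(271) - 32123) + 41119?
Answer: 82717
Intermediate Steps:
f(J) = -4 (f(J) = -6 - 1*(-2) = -6 + 2 = -4)
A = 9263 (A = -4 + ((271 - 32123) + 41119) = -4 + (-31852 + 41119) = -4 + 9267 = 9263)
u = 551
(Q(u, 411) + A) + (f(-8) - 268)**2 = (-530 + 9263) + (-4 - 268)**2 = 8733 + (-272)**2 = 8733 + 73984 = 82717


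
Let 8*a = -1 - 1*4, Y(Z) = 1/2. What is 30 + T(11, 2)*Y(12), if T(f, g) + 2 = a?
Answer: 459/16 ≈ 28.688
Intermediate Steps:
Y(Z) = ½
a = -5/8 (a = (-1 - 1*4)/8 = (-1 - 4)/8 = (⅛)*(-5) = -5/8 ≈ -0.62500)
T(f, g) = -21/8 (T(f, g) = -2 - 5/8 = -21/8)
30 + T(11, 2)*Y(12) = 30 - 21/8*½ = 30 - 21/16 = 459/16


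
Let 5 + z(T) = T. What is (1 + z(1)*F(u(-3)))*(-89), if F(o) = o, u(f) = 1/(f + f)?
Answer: -445/3 ≈ -148.33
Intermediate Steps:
z(T) = -5 + T
u(f) = 1/(2*f)
(1 + z(1)*F(u(-3)))*(-89) = (1 + (-5 + 1)*((½)/(-3)))*(-89) = (1 - 2*(-1)/3)*(-89) = (1 - 4*(-⅙))*(-89) = (1 + ⅔)*(-89) = (5/3)*(-89) = -445/3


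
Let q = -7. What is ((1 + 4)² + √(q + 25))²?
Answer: 643 + 150*√2 ≈ 855.13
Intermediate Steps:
((1 + 4)² + √(q + 25))² = ((1 + 4)² + √(-7 + 25))² = (5² + √18)² = (25 + 3*√2)²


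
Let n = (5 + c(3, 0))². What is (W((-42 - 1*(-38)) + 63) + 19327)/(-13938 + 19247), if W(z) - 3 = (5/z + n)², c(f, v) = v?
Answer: 69478130/18480629 ≈ 3.7595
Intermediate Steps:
n = 25 (n = (5 + 0)² = 5² = 25)
W(z) = 3 + (25 + 5/z)² (W(z) = 3 + (5/z + 25)² = 3 + (25 + 5/z)²)
(W((-42 - 1*(-38)) + 63) + 19327)/(-13938 + 19247) = ((628 + 25/((-42 - 1*(-38)) + 63)² + 250/((-42 - 1*(-38)) + 63)) + 19327)/(-13938 + 19247) = ((628 + 25/((-42 + 38) + 63)² + 250/((-42 + 38) + 63)) + 19327)/5309 = ((628 + 25/(-4 + 63)² + 250/(-4 + 63)) + 19327)*(1/5309) = ((628 + 25/59² + 250/59) + 19327)*(1/5309) = ((628 + 25*(1/3481) + 250*(1/59)) + 19327)*(1/5309) = ((628 + 25/3481 + 250/59) + 19327)*(1/5309) = (2200843/3481 + 19327)*(1/5309) = (69478130/3481)*(1/5309) = 69478130/18480629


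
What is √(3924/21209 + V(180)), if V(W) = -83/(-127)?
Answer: √377202065/21209 ≈ 0.91573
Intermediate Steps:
V(W) = 83/127 (V(W) = -83*(-1/127) = 83/127)
√(3924/21209 + V(180)) = √(3924/21209 + 83/127) = √(17785/21209) = √377202065/21209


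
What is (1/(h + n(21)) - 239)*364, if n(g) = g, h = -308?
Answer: -3566888/41 ≈ -86997.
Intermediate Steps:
(1/(h + n(21)) - 239)*364 = (1/(-308 + 21) - 239)*364 = (1/(-287) - 239)*364 = (-1/287 - 239)*364 = -68594/287*364 = -3566888/41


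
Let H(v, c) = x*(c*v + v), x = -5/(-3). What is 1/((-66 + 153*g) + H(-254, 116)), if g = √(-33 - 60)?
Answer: -16532/820646751 - 17*I*√93/273548917 ≈ -2.0145e-5 - 5.9932e-7*I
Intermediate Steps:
g = I*√93 (g = √(-93) = I*√93 ≈ 9.6436*I)
x = 5/3 (x = -5*(-⅓) = 5/3 ≈ 1.6667)
H(v, c) = 5*v/3 + 5*c*v/3 (H(v, c) = 5*(c*v + v)/3 = 5*(v + c*v)/3 = 5*v/3 + 5*c*v/3)
1/((-66 + 153*g) + H(-254, 116)) = 1/((-66 + 153*(I*√93)) + (5/3)*(-254)*(1 + 116)) = 1/((-66 + 153*I*√93) + (5/3)*(-254)*117) = 1/((-66 + 153*I*√93) - 49530) = 1/(-49596 + 153*I*√93)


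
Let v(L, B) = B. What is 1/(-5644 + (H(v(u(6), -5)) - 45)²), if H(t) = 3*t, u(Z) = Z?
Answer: -1/2044 ≈ -0.00048924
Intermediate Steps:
1/(-5644 + (H(v(u(6), -5)) - 45)²) = 1/(-5644 + (3*(-5) - 45)²) = 1/(-5644 + (-15 - 45)²) = 1/(-5644 + (-60)²) = 1/(-5644 + 3600) = 1/(-2044) = -1/2044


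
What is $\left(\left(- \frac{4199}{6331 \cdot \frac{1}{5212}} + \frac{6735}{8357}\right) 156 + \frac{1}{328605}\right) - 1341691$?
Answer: $- \frac{2515377857044070446}{1337376016695} \approx -1.8808 \cdot 10^{6}$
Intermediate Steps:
$\left(\left(- \frac{4199}{6331 \cdot \frac{1}{5212}} + \frac{6735}{8357}\right) 156 + \frac{1}{328605}\right) - 1341691 = \left(\left(- \frac{4199}{6331 \cdot \frac{1}{5212}} + 6735 \cdot \frac{1}{8357}\right) 156 + \frac{1}{328605}\right) - 1341691 = \left(\left(- \frac{4199}{\frac{6331}{5212}} + \frac{6735}{8357}\right) 156 + \frac{1}{328605}\right) - 1341691 = \left(\left(\left(-4199\right) \frac{5212}{6331} + \frac{6735}{8357}\right) 156 + \frac{1}{328605}\right) - 1341691 = \left(\left(- \frac{1683476}{487} + \frac{6735}{8357}\right) 156 + \frac{1}{328605}\right) - 1341691 = \left(\left(- \frac{14065528987}{4069859}\right) 156 + \frac{1}{328605}\right) - 1341691 = \left(- \frac{2194222521972}{4069859} + \frac{1}{328605}\right) - 1341691 = - \frac{721032491828539201}{1337376016695} - 1341691 = - \frac{2515377857044070446}{1337376016695}$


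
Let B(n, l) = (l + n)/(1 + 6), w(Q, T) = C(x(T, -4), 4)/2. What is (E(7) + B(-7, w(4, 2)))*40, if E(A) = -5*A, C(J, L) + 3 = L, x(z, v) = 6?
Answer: -10060/7 ≈ -1437.1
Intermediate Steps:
C(J, L) = -3 + L
w(Q, T) = ½ (w(Q, T) = (-3 + 4)/2 = 1*(½) = ½)
B(n, l) = l/7 + n/7 (B(n, l) = (l + n)/7 = (l + n)*(⅐) = l/7 + n/7)
(E(7) + B(-7, w(4, 2)))*40 = (-5*7 + ((⅐)*(½) + (⅐)*(-7)))*40 = (-35 + (1/14 - 1))*40 = (-35 - 13/14)*40 = -503/14*40 = -10060/7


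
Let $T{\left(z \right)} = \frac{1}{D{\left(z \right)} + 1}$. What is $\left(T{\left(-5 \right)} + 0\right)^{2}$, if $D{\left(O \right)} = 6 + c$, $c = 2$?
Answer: $\frac{1}{81} \approx 0.012346$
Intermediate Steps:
$D{\left(O \right)} = 8$ ($D{\left(O \right)} = 6 + 2 = 8$)
$T{\left(z \right)} = \frac{1}{9}$ ($T{\left(z \right)} = \frac{1}{8 + 1} = \frac{1}{9}$)
$\left(T{\left(-5 \right)} + 0\right)^{2} = \left(\frac{1}{9} + 0\right)^{2} = \left(\frac{1}{9}\right)^{2} = \frac{1}{81}$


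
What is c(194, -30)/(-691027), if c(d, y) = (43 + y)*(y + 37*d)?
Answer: -92924/691027 ≈ -0.13447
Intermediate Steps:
c(194, -30)/(-691027) = ((-30)**2 + 43*(-30) + 1591*194 + 37*194*(-30))/(-691027) = (900 - 1290 + 308654 - 215340)*(-1/691027) = 92924*(-1/691027) = -92924/691027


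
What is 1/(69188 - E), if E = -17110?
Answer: 1/86298 ≈ 1.1588e-5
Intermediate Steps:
1/(69188 - E) = 1/(69188 - 1*(-17110)) = 1/(69188 + 17110) = 1/86298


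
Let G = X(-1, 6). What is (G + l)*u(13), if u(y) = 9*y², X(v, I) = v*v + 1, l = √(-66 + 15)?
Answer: 3042 + 1521*I*√51 ≈ 3042.0 + 10862.0*I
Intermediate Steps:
l = I*√51 (l = √(-51) = I*√51 ≈ 7.1414*I)
X(v, I) = 1 + v² (X(v, I) = v² + 1 = 1 + v²)
G = 2 (G = 1 + (-1)² = 1 + 1 = 2)
(G + l)*u(13) = (2 + I*√51)*(9*13²) = (2 + I*√51)*(9*169) = (2 + I*√51)*1521 = 3042 + 1521*I*√51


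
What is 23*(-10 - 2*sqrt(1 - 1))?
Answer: -230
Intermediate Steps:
23*(-10 - 2*sqrt(1 - 1)) = 23*(-10 - 2*sqrt(0)) = 23*(-10 - 2*0) = 23*(-10 + 0) = 23*(-10) = -230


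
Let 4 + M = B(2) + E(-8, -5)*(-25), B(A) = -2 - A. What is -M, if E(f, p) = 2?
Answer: 58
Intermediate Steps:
M = -58 (M = -4 + ((-2 - 1*2) + 2*(-25)) = -4 + ((-2 - 2) - 50) = -4 + (-4 - 50) = -4 - 54 = -58)
-M = -1*(-58) = 58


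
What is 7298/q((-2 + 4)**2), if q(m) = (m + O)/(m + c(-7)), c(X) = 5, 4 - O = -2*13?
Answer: 32841/17 ≈ 1931.8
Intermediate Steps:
O = 30 (O = 4 - (-2)*13 = 4 - 1*(-26) = 4 + 26 = 30)
q(m) = (30 + m)/(5 + m) (q(m) = (m + 30)/(m + 5) = (30 + m)/(5 + m))
7298/q((-2 + 4)**2) = 7298/(((30 + (-2 + 4)**2)/(5 + (-2 + 4)**2))) = 7298/(((30 + 2**2)/(5 + 2**2))) = 7298/(((30 + 4)/(5 + 4))) = 7298/((34/9)) = 7298/(((1/9)*34)) = 7298/(34/9) = 7298*(9/34) = 32841/17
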